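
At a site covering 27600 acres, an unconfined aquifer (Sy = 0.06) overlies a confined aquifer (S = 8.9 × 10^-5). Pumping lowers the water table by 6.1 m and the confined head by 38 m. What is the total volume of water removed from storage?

A = 27600 acres = 1.117 × 10^8 m²
Unconfined: ΔV_u = Sy × A × Δh_u = 0.06 × 1.117 × 10^8 × 6.1 = 4.088 × 10^7 m³
Confined: ΔV_c = S × A × Δh_c = 8.9 × 10^-5 × 1.117 × 10^8 × 38 = 3.777 × 10^5 m³
Total ΔV = 4.088 × 10^7 + 3.777 × 10^5 = 4.126 × 10^7 m³

ΔV ≈ 4.13 × 10^7 m³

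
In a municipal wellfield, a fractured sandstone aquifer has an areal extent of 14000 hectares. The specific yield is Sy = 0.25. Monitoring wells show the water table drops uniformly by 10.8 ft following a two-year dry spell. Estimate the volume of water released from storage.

ΔV ≈ 1.15 × 10^8 m³

A = 14000 hectares = 1.4 × 10^8 m²
Δh = 10.8 ft = 3.292 m
ΔV = Sy × A × Δh = 0.25 × 1.4 × 10^8 m² × 3.292 m = 1.152 × 10^8 m³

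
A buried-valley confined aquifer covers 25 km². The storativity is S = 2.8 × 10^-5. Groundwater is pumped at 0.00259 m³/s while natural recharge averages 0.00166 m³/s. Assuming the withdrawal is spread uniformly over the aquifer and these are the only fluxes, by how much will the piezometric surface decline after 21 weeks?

A = 25 km² = 2.5 × 10^7 m²
Net abstraction = 0.00259 − 0.00166 = 9.3 × 10^-4 m³/s
Q_net = 9.3 × 10^-4 m³/s = 80.35 m³/d
t = 21 weeks = 147 d
ΔV = Q × t = 80.35 m³/d × 147 d = 11810 m³
Δh = ΔV / (S × A) = 11810 / (2.8 × 10^-5 × 2.5 × 10^7) = 16.87 m

Δh ≈ 16.9 m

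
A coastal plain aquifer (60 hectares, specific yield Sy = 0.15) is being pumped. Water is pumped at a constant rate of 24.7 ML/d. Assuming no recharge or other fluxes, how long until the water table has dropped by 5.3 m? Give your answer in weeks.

t ≈ 2.76 weeks

A = 60 hectares = 6 × 10^5 m²
ΔV = Sy × A × Δh = 0.15 × 6 × 10^5 × 5.3 = 4.77 × 10^5 m³
Q = 24.7 ML/d = 24700 m³/d
t = ΔV / Q = 4.77 × 10^5 m³ / 24700 m³/d = 19.31 d
t = 19.31 d ≈ 2.759 weeks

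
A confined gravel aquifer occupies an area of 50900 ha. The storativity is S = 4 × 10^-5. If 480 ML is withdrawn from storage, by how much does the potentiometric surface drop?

Δh ≈ 23.6 m

A = 50900 ha = 5.09 × 10^8 m²
ΔV = 480 ML = 4.8 × 10^5 m³
Δh = ΔV / (S × A) = 4.8 × 10^5 m³ / (4 × 10^-5 × 5.09 × 10^8 m²) = 23.58 m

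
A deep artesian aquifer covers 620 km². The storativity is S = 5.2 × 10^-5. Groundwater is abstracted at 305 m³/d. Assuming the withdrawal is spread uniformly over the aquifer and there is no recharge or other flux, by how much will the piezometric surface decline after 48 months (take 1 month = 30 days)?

Δh ≈ 13.6 m

A = 620 km² = 6.2 × 10^8 m²
t = 48 months = 1440 d
ΔV = Q × t = 305 m³/d × 1440 d = 4.392 × 10^5 m³
Δh = ΔV / (S × A) = 4.392 × 10^5 / (5.2 × 10^-5 × 6.2 × 10^8) = 13.62 m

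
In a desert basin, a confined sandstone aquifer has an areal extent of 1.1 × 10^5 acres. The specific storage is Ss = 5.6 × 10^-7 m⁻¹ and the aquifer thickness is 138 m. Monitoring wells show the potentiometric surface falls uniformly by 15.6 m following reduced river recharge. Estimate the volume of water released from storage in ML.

S = Ss × b = 5.6 × 10^-7 m⁻¹ × 138 m = 7.728 × 10^-5
A = 1.1 × 10^5 acres = 4.452 × 10^8 m²
ΔV = S × A × Δh = 7.728 × 10^-5 × 4.452 × 10^8 m² × 15.6 m = 5.367 × 10^5 m³
ΔV = 5.367 × 10^5 m³ = 536.7 ML

ΔV ≈ 537 ML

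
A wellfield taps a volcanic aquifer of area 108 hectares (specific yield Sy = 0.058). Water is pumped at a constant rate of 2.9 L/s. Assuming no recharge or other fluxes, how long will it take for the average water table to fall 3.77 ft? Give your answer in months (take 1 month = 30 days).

t ≈ 9.58 months

A = 108 hectares = 1.08 × 10^6 m²
Δh = 3.77 ft = 1.149 m
ΔV = Sy × A × Δh = 0.058 × 1.08 × 10^6 × 1.149 = 71980 m³
Q = 2.9 L/s = 250.6 m³/d
t = ΔV / Q = 71980 m³ / 250.6 m³/d = 287.3 d
t = 287.3 d ≈ 9.576 months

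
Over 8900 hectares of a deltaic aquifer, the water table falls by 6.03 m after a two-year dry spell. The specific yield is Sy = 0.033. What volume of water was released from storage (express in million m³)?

ΔV ≈ 17.7 million m³

A = 8900 hectares = 8.9 × 10^7 m²
ΔV = Sy × A × Δh = 0.033 × 8.9 × 10^7 m² × 6.03 m = 1.771 × 10^7 m³
ΔV = 1.771 × 10^7 m³ = 17.71 million m³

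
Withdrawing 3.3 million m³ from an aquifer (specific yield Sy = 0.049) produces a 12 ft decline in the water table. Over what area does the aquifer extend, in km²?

Δh = 12 ft = 3.658 m
ΔV = 3.3 million m³ = 3.3 × 10^6 m³
A = ΔV / (Sy × Δh) = 3.3 × 10^6 / (0.049 × 3.658) = 1.841 × 10^7 m²
A = 1.841 × 10^7 m² = 18.41 km²

A ≈ 18.4 km²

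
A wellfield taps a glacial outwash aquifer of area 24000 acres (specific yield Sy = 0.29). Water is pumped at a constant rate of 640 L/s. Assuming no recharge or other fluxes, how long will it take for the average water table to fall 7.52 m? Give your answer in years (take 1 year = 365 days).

t ≈ 10.5 years

A = 24000 acres = 9.712 × 10^7 m²
ΔV = Sy × A × Δh = 0.29 × 9.712 × 10^7 × 7.52 = 2.118 × 10^8 m³
Q = 640 L/s = 55300 m³/d
t = ΔV / Q = 2.118 × 10^8 m³ / 55300 m³/d = 3830 d
t = 3830 d ≈ 10.49 years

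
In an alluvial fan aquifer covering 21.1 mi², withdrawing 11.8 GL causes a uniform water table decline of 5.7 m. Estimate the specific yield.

A = 21.1 mi² = 5.465 × 10^7 m²
ΔV = 11.8 GL = 1.18 × 10^7 m³
Sy = ΔV / (A × Δh) = 1.18 × 10^7 m³ / (5.465 × 10^7 m² × 5.7 m) = 0.03788

Sy ≈ 0.038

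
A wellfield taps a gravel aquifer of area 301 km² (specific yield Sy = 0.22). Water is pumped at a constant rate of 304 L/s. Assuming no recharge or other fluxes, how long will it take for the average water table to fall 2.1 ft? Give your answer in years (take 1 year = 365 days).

A = 301 km² = 3.01 × 10^8 m²
Δh = 2.1 ft = 0.6401 m
ΔV = Sy × A × Δh = 0.22 × 3.01 × 10^8 × 0.6401 = 4.239 × 10^7 m³
Q = 304 L/s = 26270 m³/d
t = ΔV / Q = 4.239 × 10^7 m³ / 26270 m³/d = 1614 d
t = 1614 d ≈ 4.421 years

t ≈ 4.42 years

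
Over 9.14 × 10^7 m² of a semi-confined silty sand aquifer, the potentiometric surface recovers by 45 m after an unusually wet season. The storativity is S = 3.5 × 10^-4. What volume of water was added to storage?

ΔV = S × A × Δh = 3.5 × 10^-4 × 9.14 × 10^7 m² × 45 m = 1.44 × 10^6 m³

ΔV ≈ 1.44 × 10^6 m³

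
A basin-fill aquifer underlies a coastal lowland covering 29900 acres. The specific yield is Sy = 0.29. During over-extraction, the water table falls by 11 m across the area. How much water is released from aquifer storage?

ΔV ≈ 3.86 × 10^8 m³

A = 29900 acres = 1.21 × 10^8 m²
ΔV = Sy × A × Δh = 0.29 × 1.21 × 10^8 m² × 11 m = 3.86 × 10^8 m³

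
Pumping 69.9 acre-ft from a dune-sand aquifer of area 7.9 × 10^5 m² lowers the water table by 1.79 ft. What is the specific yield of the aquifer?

Sy ≈ 0.2

Δh = 1.79 ft = 0.5456 m
ΔV = 69.9 acre-ft = 86220 m³
Sy = ΔV / (A × Δh) = 86220 m³ / (7.9 × 10^5 m² × 0.5456 m) = 0.2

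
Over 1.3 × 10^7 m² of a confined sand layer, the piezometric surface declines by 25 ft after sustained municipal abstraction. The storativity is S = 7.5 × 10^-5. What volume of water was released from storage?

ΔV ≈ 7430 m³

Δh = 25 ft = 7.62 m
ΔV = S × A × Δh = 7.5 × 10^-5 × 1.3 × 10^7 m² × 7.62 m = 7429 m³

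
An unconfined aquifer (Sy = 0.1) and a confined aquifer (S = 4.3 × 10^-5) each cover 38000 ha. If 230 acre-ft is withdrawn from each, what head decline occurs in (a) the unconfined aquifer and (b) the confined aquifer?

A = 38000 ha = 3.8 × 10^8 m²
ΔV = 230 acre-ft = 2.837 × 10^5 m³
Unconfined: Δh_u = ΔV/(Sy·A) = 2.837 × 10^5/(0.1 × 3.8 × 10^8) = 0.007466 m
Confined: Δh_c = ΔV/(S·A) = 2.837 × 10^5/(4.3 × 10^-5 × 3.8 × 10^8) = 17.36 m

Δh_u ≈ 0.00747 m; Δh_c ≈ 17.4 m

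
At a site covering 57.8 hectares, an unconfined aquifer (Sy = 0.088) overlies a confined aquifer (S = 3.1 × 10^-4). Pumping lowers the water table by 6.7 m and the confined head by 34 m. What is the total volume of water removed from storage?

ΔV ≈ 3.47 × 10^5 m³

A = 57.8 hectares = 5.78 × 10^5 m²
Unconfined: ΔV_u = Sy × A × Δh_u = 0.088 × 5.78 × 10^5 × 6.7 = 3.408 × 10^5 m³
Confined: ΔV_c = S × A × Δh_c = 3.1 × 10^-4 × 5.78 × 10^5 × 34 = 6092 m³
Total ΔV = 3.408 × 10^5 + 6092 = 3.469 × 10^5 m³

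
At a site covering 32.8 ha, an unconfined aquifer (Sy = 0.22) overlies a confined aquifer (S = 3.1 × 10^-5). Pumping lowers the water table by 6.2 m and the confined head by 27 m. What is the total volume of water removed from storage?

A = 32.8 ha = 3.28 × 10^5 m²
Unconfined: ΔV_u = Sy × A × Δh_u = 0.22 × 3.28 × 10^5 × 6.2 = 4.474 × 10^5 m³
Confined: ΔV_c = S × A × Δh_c = 3.1 × 10^-5 × 3.28 × 10^5 × 27 = 274.5 m³
Total ΔV = 4.474 × 10^5 + 274.5 = 4.477 × 10^5 m³

ΔV ≈ 4.48 × 10^5 m³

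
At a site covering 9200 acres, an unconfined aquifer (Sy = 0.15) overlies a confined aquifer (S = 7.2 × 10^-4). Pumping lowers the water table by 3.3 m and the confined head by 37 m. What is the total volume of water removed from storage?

A = 9200 acres = 3.723 × 10^7 m²
Unconfined: ΔV_u = Sy × A × Δh_u = 0.15 × 3.723 × 10^7 × 3.3 = 1.843 × 10^7 m³
Confined: ΔV_c = S × A × Δh_c = 7.2 × 10^-4 × 3.723 × 10^7 × 37 = 9.918 × 10^5 m³
Total ΔV = 1.843 × 10^7 + 9.918 × 10^5 = 1.942 × 10^7 m³

ΔV ≈ 1.94 × 10^7 m³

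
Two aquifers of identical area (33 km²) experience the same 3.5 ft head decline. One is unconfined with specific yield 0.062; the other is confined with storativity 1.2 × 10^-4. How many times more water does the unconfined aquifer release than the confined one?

A = 33 km² = 3.3 × 10^7 m²
Δh = 3.5 ft = 1.067 m
Unconfined: ΔV_u = Sy × A × Δh = 0.062 × 3.3 × 10^7 × 1.067 = 2.183 × 10^6 m³
Confined: ΔV_c = S × A × Δh = 1.2 × 10^-4 × 3.3 × 10^7 × 1.067 = 4225 m³
Ratio = ΔV_u / ΔV_c = Sy / S = 0.062 / 1.2 × 10^-4 = 516.7

ΔV_u / ΔV_c ≈ 517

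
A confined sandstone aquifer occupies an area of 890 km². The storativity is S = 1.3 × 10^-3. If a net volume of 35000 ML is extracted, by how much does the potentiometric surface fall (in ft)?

A = 890 km² = 8.9 × 10^8 m²
ΔV = 35000 ML = 3.5 × 10^7 m³
Δh = ΔV / (S × A) = 3.5 × 10^7 m³ / (0.0013 × 8.9 × 10^8 m²) = 30.25 m
Δh = 30.25 m = 99.25 ft

Δh ≈ 99.2 ft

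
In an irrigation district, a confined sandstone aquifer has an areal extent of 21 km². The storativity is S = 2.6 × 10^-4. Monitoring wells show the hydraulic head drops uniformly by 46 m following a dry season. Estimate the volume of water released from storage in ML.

ΔV ≈ 251 ML

A = 21 km² = 2.1 × 10^7 m²
ΔV = S × A × Δh = 2.6 × 10^-4 × 2.1 × 10^7 m² × 46 m = 2.512 × 10^5 m³
ΔV = 2.512 × 10^5 m³ = 251.2 ML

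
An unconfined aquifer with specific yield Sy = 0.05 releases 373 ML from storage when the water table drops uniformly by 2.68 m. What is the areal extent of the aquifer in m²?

A ≈ 2.78 × 10^6 m²

ΔV = 373 ML = 3.73 × 10^5 m³
A = ΔV / (Sy × Δh) = 3.73 × 10^5 / (0.05 × 2.68) = 2.784 × 10^6 m²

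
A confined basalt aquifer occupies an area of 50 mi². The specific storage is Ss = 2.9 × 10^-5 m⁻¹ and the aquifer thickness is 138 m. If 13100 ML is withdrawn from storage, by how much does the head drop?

Δh ≈ 25.3 m

S = Ss × b = 2.9 × 10^-5 m⁻¹ × 138 m = 4.002 × 10^-3
A = 50 mi² = 1.295 × 10^8 m²
ΔV = 13100 ML = 1.31 × 10^7 m³
Δh = ΔV / (S × A) = 1.31 × 10^7 m³ / (0.004002 × 1.295 × 10^8 m²) = 25.28 m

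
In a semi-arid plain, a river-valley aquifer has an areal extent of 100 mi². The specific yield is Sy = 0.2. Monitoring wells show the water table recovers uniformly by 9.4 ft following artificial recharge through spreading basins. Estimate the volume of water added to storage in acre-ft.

A = 100 mi² = 2.59 × 10^8 m²
Δh = 9.4 ft = 2.865 m
ΔV = Sy × A × Δh = 0.2 × 2.59 × 10^8 m² × 2.865 m = 1.484 × 10^8 m³
ΔV = 1.484 × 10^8 m³ = 1.203 × 10^5 acre-ft

ΔV ≈ 1.2 × 10^5 acre-ft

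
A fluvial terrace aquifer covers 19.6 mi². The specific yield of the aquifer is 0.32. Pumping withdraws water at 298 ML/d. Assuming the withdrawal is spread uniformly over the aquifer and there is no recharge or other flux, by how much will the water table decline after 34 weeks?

A = 19.6 mi² = 5.076 × 10^7 m²
Q = 298 ML/d = 2.98 × 10^5 m³/d
t = 34 weeks = 238 d
ΔV = Q × t = 2.98 × 10^5 m³/d × 238 d = 7.092 × 10^7 m³
Δh = ΔV / (Sy × A) = 7.092 × 10^7 / (0.32 × 5.076 × 10^7) = 4.366 m

Δh ≈ 4.37 m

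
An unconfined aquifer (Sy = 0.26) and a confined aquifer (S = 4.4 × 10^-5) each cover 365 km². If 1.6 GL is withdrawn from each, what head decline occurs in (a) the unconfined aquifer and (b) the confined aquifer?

Δh_u ≈ 0.0169 m; Δh_c ≈ 99.6 m

A = 365 km² = 3.65 × 10^8 m²
ΔV = 1.6 GL = 1.6 × 10^6 m³
Unconfined: Δh_u = ΔV/(Sy·A) = 1.6 × 10^6/(0.26 × 3.65 × 10^8) = 0.01686 m
Confined: Δh_c = ΔV/(S·A) = 1.6 × 10^6/(4.4 × 10^-5 × 3.65 × 10^8) = 99.63 m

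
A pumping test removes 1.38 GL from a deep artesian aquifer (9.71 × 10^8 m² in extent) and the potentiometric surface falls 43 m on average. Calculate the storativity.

S ≈ 3.3 × 10^-5

ΔV = 1.38 GL = 1.38 × 10^6 m³
S = ΔV / (A × Δh) = 1.38 × 10^6 m³ / (9.71 × 10^8 m² × 43 m) = 3.305 × 10^-5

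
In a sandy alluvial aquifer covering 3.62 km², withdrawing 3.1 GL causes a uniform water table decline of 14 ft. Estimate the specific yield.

Sy ≈ 0.2

A = 3.62 km² = 3.62 × 10^6 m²
Δh = 14 ft = 4.267 m
ΔV = 3.1 GL = 3.1 × 10^6 m³
Sy = ΔV / (A × Δh) = 3.1 × 10^6 m³ / (3.62 × 10^6 m² × 4.267 m) = 0.2007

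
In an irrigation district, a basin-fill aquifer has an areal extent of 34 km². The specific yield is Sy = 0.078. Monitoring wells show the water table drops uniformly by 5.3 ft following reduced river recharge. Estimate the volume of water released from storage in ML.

A = 34 km² = 3.4 × 10^7 m²
Δh = 5.3 ft = 1.615 m
ΔV = Sy × A × Δh = 0.078 × 3.4 × 10^7 m² × 1.615 m = 4.284 × 10^6 m³
ΔV = 4.284 × 10^6 m³ = 4284 ML

ΔV ≈ 4280 ML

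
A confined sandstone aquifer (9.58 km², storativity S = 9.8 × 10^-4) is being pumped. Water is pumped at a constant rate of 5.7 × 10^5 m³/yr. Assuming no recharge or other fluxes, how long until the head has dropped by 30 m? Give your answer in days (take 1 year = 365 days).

t ≈ 180 days

A = 9.58 km² = 9.58 × 10^6 m²
ΔV = S × A × Δh = 9.8 × 10^-4 × 9.58 × 10^6 × 30 = 2.817 × 10^5 m³
Q = 5.7 × 10^5 m³/yr = 1562 m³/d
t = ΔV / Q = 2.817 × 10^5 m³ / 1562 m³/d = 180.4 d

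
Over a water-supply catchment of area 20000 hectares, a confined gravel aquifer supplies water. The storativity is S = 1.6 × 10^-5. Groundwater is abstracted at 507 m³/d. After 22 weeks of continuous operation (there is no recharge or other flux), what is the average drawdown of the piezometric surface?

Δh ≈ 24.4 m

A = 20000 hectares = 2 × 10^8 m²
t = 22 weeks = 154 d
ΔV = Q × t = 507 m³/d × 154 d = 78080 m³
Δh = ΔV / (S × A) = 78080 / (1.6 × 10^-5 × 2 × 10^8) = 24.4 m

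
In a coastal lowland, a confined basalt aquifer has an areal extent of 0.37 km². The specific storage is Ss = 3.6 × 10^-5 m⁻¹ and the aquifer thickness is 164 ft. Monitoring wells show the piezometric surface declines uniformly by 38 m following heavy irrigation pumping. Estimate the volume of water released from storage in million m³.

b = 164 ft = 49.99 m
S = Ss × b = 3.6 × 10^-5 m⁻¹ × 49.99 m = 1.8 × 10^-3
A = 0.37 km² = 3.7 × 10^5 m²
ΔV = S × A × Δh = 0.0018 × 3.7 × 10^5 m² × 38 m = 25300 m³
ΔV = 25300 m³ = 0.0253 million m³

ΔV ≈ 0.0253 million m³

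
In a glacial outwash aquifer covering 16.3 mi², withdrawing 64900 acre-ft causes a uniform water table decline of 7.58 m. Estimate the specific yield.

Sy ≈ 0.25

A = 16.3 mi² = 4.222 × 10^7 m²
ΔV = 64900 acre-ft = 8.005 × 10^7 m³
Sy = ΔV / (A × Δh) = 8.005 × 10^7 m³ / (4.222 × 10^7 m² × 7.58 m) = 0.2502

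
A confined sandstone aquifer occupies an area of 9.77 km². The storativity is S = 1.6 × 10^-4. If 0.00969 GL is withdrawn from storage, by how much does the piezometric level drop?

Δh ≈ 6.2 m

A = 9.77 km² = 9.77 × 10^6 m²
ΔV = 0.00969 GL = 9690 m³
Δh = ΔV / (S × A) = 9690 m³ / (1.6 × 10^-4 × 9.77 × 10^6 m²) = 6.199 m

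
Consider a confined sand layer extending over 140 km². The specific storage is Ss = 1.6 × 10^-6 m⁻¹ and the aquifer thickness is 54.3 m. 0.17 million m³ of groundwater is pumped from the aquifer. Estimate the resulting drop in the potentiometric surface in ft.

Δh ≈ 45.9 ft

S = Ss × b = 1.6 × 10^-6 m⁻¹ × 54.3 m = 8.688 × 10^-5
A = 140 km² = 1.4 × 10^8 m²
ΔV = 0.17 million m³ = 1.7 × 10^5 m³
Δh = ΔV / (S × A) = 1.7 × 10^5 m³ / (8.688 × 10^-5 × 1.4 × 10^8 m²) = 13.98 m
Δh = 13.98 m = 45.85 ft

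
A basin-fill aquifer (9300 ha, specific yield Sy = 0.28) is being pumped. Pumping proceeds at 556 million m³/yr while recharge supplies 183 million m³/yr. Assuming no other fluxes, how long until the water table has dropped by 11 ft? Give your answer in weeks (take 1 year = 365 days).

A = 9300 ha = 9.3 × 10^7 m²
Δh = 11 ft = 3.353 m
ΔV = Sy × A × Δh = 0.28 × 9.3 × 10^7 × 3.353 = 8.731 × 10^7 m³
Net withdrawal = 556 − 183 = 373 million m³/yr = 1.022 × 10^6 m³/d
t = ΔV / Q = 8.731 × 10^7 m³ / 1.022 × 10^6 m³/d = 85.43 d
t = 85.43 d ≈ 12.2 weeks

t ≈ 12.2 weeks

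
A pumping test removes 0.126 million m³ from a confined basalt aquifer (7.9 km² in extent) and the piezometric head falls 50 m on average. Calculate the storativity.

A = 7.9 km² = 7.9 × 10^6 m²
ΔV = 0.126 million m³ = 1.26 × 10^5 m³
S = ΔV / (A × Δh) = 1.26 × 10^5 m³ / (7.9 × 10^6 m² × 50 m) = 3.19 × 10^-4

S ≈ 3.2 × 10^-4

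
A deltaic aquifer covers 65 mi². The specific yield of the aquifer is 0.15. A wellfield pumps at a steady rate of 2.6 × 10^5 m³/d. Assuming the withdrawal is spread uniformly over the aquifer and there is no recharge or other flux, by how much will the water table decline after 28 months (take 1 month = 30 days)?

Δh ≈ 8.65 m

A = 65 mi² = 1.683 × 10^8 m²
t = 28 months = 840 d
ΔV = Q × t = 2.6 × 10^5 m³/d × 840 d = 2.184 × 10^8 m³
Δh = ΔV / (Sy × A) = 2.184 × 10^8 / (0.15 × 1.683 × 10^8) = 8.649 m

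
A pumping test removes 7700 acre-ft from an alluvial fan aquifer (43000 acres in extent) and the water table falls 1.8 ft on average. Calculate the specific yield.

A = 43000 acres = 1.74 × 10^8 m²
Δh = 1.8 ft = 0.5486 m
ΔV = 7700 acre-ft = 9.498 × 10^6 m³
Sy = ΔV / (A × Δh) = 9.498 × 10^6 m³ / (1.74 × 10^8 m² × 0.5486 m) = 0.09948

Sy ≈ 0.099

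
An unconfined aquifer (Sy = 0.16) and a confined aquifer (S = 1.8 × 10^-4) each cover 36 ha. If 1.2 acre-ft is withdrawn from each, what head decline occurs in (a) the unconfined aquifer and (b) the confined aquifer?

A = 36 ha = 3.6 × 10^5 m²
ΔV = 1.2 acre-ft = 1480 m³
Unconfined: Δh_u = ΔV/(Sy·A) = 1480/(0.16 × 3.6 × 10^5) = 0.0257 m
Confined: Δh_c = ΔV/(S·A) = 1480/(1.8 × 10^-4 × 3.6 × 10^5) = 22.84 m

Δh_u ≈ 0.0257 m; Δh_c ≈ 22.8 m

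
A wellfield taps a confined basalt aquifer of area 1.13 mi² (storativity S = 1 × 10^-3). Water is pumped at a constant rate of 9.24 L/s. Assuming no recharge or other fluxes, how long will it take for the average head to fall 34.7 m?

A = 1.13 mi² = 2.927 × 10^6 m²
ΔV = S × A × Δh = 0.001 × 2.927 × 10^6 × 34.7 = 1.016 × 10^5 m³
Q = 9.24 L/s = 798.3 m³/d
t = ΔV / Q = 1.016 × 10^5 m³ / 798.3 m³/d = 127.2 d

t ≈ 127 days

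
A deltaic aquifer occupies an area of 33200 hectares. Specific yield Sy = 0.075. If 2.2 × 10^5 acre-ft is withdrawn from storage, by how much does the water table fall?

Δh ≈ 10.9 m

A = 33200 hectares = 3.32 × 10^8 m²
ΔV = 2.2 × 10^5 acre-ft = 2.714 × 10^8 m³
Δh = ΔV / (Sy × A) = 2.714 × 10^8 m³ / (0.075 × 3.32 × 10^8 m²) = 10.9 m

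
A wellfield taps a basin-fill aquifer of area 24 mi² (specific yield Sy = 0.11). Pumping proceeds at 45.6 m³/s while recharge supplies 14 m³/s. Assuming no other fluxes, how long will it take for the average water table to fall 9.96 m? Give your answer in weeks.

t ≈ 3.56 weeks

A = 24 mi² = 6.216 × 10^7 m²
ΔV = Sy × A × Δh = 0.11 × 6.216 × 10^7 × 9.96 = 6.81 × 10^7 m³
Net withdrawal = 45.6 − 14 = 31.6 m³/s = 2.73 × 10^6 m³/d
t = ΔV / Q = 6.81 × 10^7 m³ / 2.73 × 10^6 m³/d = 24.94 d
t = 24.94 d ≈ 3.563 weeks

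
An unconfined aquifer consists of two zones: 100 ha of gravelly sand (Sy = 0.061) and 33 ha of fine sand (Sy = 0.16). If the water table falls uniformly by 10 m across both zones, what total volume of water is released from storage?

ΔV ≈ 1.14 × 10^6 m³

A₁ = 100 ha = 1 × 10^6 m²; A₂ = 33 ha = 3.3 × 10^5 m²
ΔV₁ = 0.061 × 1 × 10^6 × 10 = 6.1 × 10^5 m³
ΔV₂ = 0.16 × 3.3 × 10^5 × 10 = 5.28 × 10^5 m³
ΔV = ΔV₁ + ΔV₂ = 1.138 × 10^6 m³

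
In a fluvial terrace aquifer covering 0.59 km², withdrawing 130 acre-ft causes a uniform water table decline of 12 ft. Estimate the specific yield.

A = 0.59 km² = 5.9 × 10^5 m²
Δh = 12 ft = 3.658 m
ΔV = 130 acre-ft = 1.604 × 10^5 m³
Sy = ΔV / (A × Δh) = 1.604 × 10^5 m³ / (5.9 × 10^5 m² × 3.658 m) = 0.07431

Sy ≈ 0.074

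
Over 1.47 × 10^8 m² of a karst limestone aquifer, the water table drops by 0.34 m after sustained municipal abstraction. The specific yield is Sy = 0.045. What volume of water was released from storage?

ΔV ≈ 2.25 × 10^6 m³

ΔV = Sy × A × Δh = 0.045 × 1.47 × 10^8 m² × 0.34 m = 2.249 × 10^6 m³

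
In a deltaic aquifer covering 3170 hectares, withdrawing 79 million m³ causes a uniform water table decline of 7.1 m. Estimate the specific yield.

Sy ≈ 0.35

A = 3170 hectares = 3.17 × 10^7 m²
ΔV = 79 million m³ = 7.9 × 10^7 m³
Sy = ΔV / (A × Δh) = 7.9 × 10^7 m³ / (3.17 × 10^7 m² × 7.1 m) = 0.351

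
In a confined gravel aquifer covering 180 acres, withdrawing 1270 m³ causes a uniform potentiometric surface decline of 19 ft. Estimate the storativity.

S ≈ 3 × 10^-4

A = 180 acres = 7.284 × 10^5 m²
Δh = 19 ft = 5.791 m
S = ΔV / (A × Δh) = 1270 m³ / (7.284 × 10^5 m² × 5.791 m) = 3.011 × 10^-4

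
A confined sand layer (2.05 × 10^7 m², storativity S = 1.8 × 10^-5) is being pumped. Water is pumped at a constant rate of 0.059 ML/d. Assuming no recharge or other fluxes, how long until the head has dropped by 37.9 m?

t ≈ 237 days

ΔV = S × A × Δh = 1.8 × 10^-5 × 2.05 × 10^7 × 37.9 = 13990 m³
Q = 0.059 ML/d = 59 m³/d
t = ΔV / Q = 13990 m³ / 59 m³/d = 237 d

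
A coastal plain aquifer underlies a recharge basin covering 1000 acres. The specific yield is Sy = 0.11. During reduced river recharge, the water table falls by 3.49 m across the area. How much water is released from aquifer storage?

ΔV ≈ 1.55 × 10^6 m³

A = 1000 acres = 4.047 × 10^6 m²
ΔV = Sy × A × Δh = 0.11 × 4.047 × 10^6 m² × 3.49 m = 1.554 × 10^6 m³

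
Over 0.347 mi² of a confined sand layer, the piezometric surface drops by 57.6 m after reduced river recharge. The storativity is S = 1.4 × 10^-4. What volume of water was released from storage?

ΔV ≈ 7250 m³

A = 0.347 mi² = 8.987 × 10^5 m²
ΔV = S × A × Δh = 1.4 × 10^-4 × 8.987 × 10^5 m² × 57.6 m = 7247 m³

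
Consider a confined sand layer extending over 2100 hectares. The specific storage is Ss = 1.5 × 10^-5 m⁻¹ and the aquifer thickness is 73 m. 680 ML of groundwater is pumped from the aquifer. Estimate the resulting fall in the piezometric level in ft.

S = Ss × b = 1.5 × 10^-5 m⁻¹ × 73 m = 1.095 × 10^-3
A = 2100 hectares = 2.1 × 10^7 m²
ΔV = 680 ML = 6.8 × 10^5 m³
Δh = ΔV / (S × A) = 6.8 × 10^5 m³ / (0.001095 × 2.1 × 10^7 m²) = 29.57 m
Δh = 29.57 m = 97.02 ft

Δh ≈ 97 ft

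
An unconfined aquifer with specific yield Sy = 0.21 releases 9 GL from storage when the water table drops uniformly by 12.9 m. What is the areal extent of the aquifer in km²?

ΔV = 9 GL = 9 × 10^6 m³
A = ΔV / (Sy × Δh) = 9 × 10^6 / (0.21 × 12.9) = 3.322 × 10^6 m²
A = 3.322 × 10^6 m² = 3.322 km²

A ≈ 3.32 km²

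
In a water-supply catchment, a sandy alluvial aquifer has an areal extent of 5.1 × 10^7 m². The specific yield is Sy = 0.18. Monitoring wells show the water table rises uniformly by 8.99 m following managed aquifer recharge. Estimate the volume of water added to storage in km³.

ΔV = Sy × A × Δh = 0.18 × 5.1 × 10^7 m² × 8.99 m = 8.253 × 10^7 m³
ΔV = 8.253 × 10^7 m³ = 0.08253 km³

ΔV ≈ 0.0825 km³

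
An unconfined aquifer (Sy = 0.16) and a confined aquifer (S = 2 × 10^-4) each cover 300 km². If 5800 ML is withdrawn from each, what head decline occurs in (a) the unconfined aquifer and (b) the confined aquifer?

Δh_u ≈ 0.121 m; Δh_c ≈ 96.7 m

A = 300 km² = 3 × 10^8 m²
ΔV = 5800 ML = 5.8 × 10^6 m³
Unconfined: Δh_u = ΔV/(Sy·A) = 5.8 × 10^6/(0.16 × 3 × 10^8) = 0.1208 m
Confined: Δh_c = ΔV/(S·A) = 5.8 × 10^6/(2 × 10^-4 × 3 × 10^8) = 96.67 m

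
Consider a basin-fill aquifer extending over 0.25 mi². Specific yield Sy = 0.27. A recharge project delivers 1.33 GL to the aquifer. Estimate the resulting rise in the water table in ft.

Δh ≈ 25 ft

A = 0.25 mi² = 6.475 × 10^5 m²
ΔV = 1.33 GL = 1.33 × 10^6 m³
Δh = ΔV / (Sy × A) = 1.33 × 10^6 m³ / (0.27 × 6.475 × 10^5 m²) = 7.608 m
Δh = 7.608 m = 24.96 ft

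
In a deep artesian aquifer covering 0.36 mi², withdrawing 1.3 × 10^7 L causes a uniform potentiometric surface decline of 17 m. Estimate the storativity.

A = 0.36 mi² = 9.324 × 10^5 m²
ΔV = 1.3 × 10^7 L = 13000 m³
S = ΔV / (A × Δh) = 13000 m³ / (9.324 × 10^5 m² × 17 m) = 8.202 × 10^-4

S ≈ 8.2 × 10^-4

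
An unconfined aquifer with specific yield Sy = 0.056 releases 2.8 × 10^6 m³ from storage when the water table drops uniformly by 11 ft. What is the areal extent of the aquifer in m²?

Δh = 11 ft = 3.353 m
A = ΔV / (Sy × Δh) = 2.8 × 10^6 / (0.056 × 3.353) = 1.491 × 10^7 m²

A ≈ 1.49 × 10^7 m²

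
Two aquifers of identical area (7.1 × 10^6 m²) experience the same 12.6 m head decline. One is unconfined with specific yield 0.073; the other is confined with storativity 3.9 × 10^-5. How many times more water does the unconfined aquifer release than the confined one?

Unconfined: ΔV_u = Sy × A × Δh = 0.073 × 7.1 × 10^6 × 12.6 = 6.531 × 10^6 m³
Confined: ΔV_c = S × A × Δh = 3.9 × 10^-5 × 7.1 × 10^6 × 12.6 = 3489 m³
Ratio = ΔV_u / ΔV_c = Sy / S = 0.073 / 3.9 × 10^-5 = 1872

ΔV_u / ΔV_c ≈ 1870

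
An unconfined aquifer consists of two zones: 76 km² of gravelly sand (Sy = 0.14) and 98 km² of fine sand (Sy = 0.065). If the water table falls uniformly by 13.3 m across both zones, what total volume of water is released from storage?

A₁ = 76 km² = 7.6 × 10^7 m²; A₂ = 98 km² = 9.8 × 10^7 m²
ΔV₁ = 0.14 × 7.6 × 10^7 × 13.3 = 1.415 × 10^8 m³
ΔV₂ = 0.065 × 9.8 × 10^7 × 13.3 = 8.472 × 10^7 m³
ΔV = ΔV₁ + ΔV₂ = 2.262 × 10^8 m³

ΔV ≈ 2.26 × 10^8 m³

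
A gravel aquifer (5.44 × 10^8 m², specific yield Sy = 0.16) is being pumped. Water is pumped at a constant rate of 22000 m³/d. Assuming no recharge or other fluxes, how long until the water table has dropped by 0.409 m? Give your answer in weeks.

ΔV = Sy × A × Δh = 0.16 × 5.44 × 10^8 × 0.409 = 3.56 × 10^7 m³
t = ΔV / Q = 3.56 × 10^7 m³ / 22000 m³/d = 1618 d
t = 1618 d ≈ 231.2 weeks

t ≈ 231 weeks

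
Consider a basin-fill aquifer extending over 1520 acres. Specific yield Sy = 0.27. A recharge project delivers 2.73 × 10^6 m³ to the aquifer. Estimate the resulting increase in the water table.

Δh ≈ 1.64 m

A = 1520 acres = 6.151 × 10^6 m²
Δh = ΔV / (Sy × A) = 2.73 × 10^6 m³ / (0.27 × 6.151 × 10^6 m²) = 1.644 m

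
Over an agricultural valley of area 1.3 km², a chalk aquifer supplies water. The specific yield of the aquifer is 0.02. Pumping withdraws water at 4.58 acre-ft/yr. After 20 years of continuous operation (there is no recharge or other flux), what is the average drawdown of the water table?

A = 1.3 km² = 1.3 × 10^6 m²
Q = 4.58 acre-ft/yr = 15.48 m³/d
t = 20 years = 7300 d
ΔV = Q × t = 15.48 m³/d × 7300 d = 1.13 × 10^5 m³
Δh = ΔV / (Sy × A) = 1.13 × 10^5 / (0.02 × 1.3 × 10^6) = 4.346 m

Δh ≈ 4.35 m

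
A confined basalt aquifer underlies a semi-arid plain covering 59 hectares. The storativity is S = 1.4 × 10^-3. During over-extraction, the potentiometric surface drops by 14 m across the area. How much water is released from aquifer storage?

ΔV ≈ 11600 m³

A = 59 hectares = 5.9 × 10^5 m²
ΔV = S × A × Δh = 0.0014 × 5.9 × 10^5 m² × 14 m = 11560 m³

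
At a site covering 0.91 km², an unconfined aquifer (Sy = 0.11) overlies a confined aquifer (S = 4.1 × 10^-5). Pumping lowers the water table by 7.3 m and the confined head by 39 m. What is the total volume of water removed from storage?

A = 0.91 km² = 9.1 × 10^5 m²
Unconfined: ΔV_u = Sy × A × Δh_u = 0.11 × 9.1 × 10^5 × 7.3 = 7.307 × 10^5 m³
Confined: ΔV_c = S × A × Δh_c = 4.1 × 10^-5 × 9.1 × 10^5 × 39 = 1455 m³
Total ΔV = 7.307 × 10^5 + 1455 = 7.322 × 10^5 m³

ΔV ≈ 7.32 × 10^5 m³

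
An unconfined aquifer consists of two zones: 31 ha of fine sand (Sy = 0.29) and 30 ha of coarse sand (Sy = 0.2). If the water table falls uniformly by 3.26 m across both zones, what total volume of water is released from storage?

ΔV ≈ 4.89 × 10^5 m³

A₁ = 31 ha = 3.1 × 10^5 m²; A₂ = 30 ha = 3 × 10^5 m²
ΔV₁ = 0.29 × 3.1 × 10^5 × 3.26 = 2.931 × 10^5 m³
ΔV₂ = 0.2 × 3 × 10^5 × 3.26 = 1.956 × 10^5 m³
ΔV = ΔV₁ + ΔV₂ = 4.887 × 10^5 m³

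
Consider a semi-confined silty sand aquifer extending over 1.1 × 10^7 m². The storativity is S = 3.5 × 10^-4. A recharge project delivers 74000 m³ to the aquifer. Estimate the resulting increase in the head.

Δh ≈ 19.2 m

Δh = ΔV / (S × A) = 74000 m³ / (3.5 × 10^-4 × 1.1 × 10^7 m²) = 19.22 m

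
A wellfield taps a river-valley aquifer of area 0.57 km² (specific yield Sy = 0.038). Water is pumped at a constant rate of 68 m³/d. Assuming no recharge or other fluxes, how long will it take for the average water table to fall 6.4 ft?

A = 0.57 km² = 5.7 × 10^5 m²
Δh = 6.4 ft = 1.951 m
ΔV = Sy × A × Δh = 0.038 × 5.7 × 10^5 × 1.951 = 42250 m³
t = ΔV / Q = 42250 m³ / 68 m³/d = 621.4 d

t ≈ 621 days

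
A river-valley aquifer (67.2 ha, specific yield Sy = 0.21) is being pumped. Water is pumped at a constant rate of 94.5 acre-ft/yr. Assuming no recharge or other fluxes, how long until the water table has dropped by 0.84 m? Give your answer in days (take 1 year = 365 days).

A = 67.2 ha = 6.72 × 10^5 m²
ΔV = Sy × A × Δh = 0.21 × 6.72 × 10^5 × 0.84 = 1.185 × 10^5 m³
Q = 94.5 acre-ft/yr = 319.4 m³/d
t = ΔV / Q = 1.185 × 10^5 m³ / 319.4 m³/d = 371.2 d

t ≈ 371 days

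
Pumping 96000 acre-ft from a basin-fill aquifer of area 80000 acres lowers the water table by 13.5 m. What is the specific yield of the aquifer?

A = 80000 acres = 3.237 × 10^8 m²
ΔV = 96000 acre-ft = 1.184 × 10^8 m³
Sy = ΔV / (A × Δh) = 1.184 × 10^8 m³ / (3.237 × 10^8 m² × 13.5 m) = 0.02709

Sy ≈ 0.027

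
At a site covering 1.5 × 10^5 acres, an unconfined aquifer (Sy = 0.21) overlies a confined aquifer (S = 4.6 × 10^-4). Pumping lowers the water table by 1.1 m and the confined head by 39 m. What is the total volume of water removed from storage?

A = 1.5 × 10^5 acres = 6.07 × 10^8 m²
Unconfined: ΔV_u = Sy × A × Δh_u = 0.21 × 6.07 × 10^8 × 1.1 = 1.402 × 10^8 m³
Confined: ΔV_c = S × A × Δh_c = 4.6 × 10^-4 × 6.07 × 10^8 × 39 = 1.089 × 10^7 m³
Total ΔV = 1.402 × 10^8 + 1.089 × 10^7 = 1.511 × 10^8 m³

ΔV ≈ 1.51 × 10^8 m³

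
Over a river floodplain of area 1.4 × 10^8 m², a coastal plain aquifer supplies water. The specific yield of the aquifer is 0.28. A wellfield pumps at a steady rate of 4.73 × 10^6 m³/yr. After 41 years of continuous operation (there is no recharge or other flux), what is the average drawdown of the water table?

Q = 4.73 × 10^6 m³/yr = 12960 m³/d
t = 41 years = 14960 d
ΔV = Q × t = 12960 m³/d × 14960 d = 1.939 × 10^8 m³
Δh = ΔV / (Sy × A) = 1.939 × 10^8 / (0.28 × 1.4 × 10^8) = 4.947 m

Δh ≈ 4.95 m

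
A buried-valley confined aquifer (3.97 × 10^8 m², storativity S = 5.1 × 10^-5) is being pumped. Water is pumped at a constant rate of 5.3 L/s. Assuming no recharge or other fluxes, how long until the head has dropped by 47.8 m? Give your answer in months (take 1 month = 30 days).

ΔV = S × A × Δh = 5.1 × 10^-5 × 3.97 × 10^8 × 47.8 = 9.678 × 10^5 m³
Q = 5.3 L/s = 457.9 m³/d
t = ΔV / Q = 9.678 × 10^5 m³ / 457.9 m³/d = 2113 d
t = 2113 d ≈ 70.45 months

t ≈ 70.4 months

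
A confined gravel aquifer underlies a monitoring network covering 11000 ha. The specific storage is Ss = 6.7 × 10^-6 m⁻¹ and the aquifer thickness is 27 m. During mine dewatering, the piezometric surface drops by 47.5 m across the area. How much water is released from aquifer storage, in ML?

S = Ss × b = 6.7 × 10^-6 m⁻¹ × 27 m = 1.809 × 10^-4
A = 11000 ha = 1.1 × 10^8 m²
ΔV = S × A × Δh = 1.809 × 10^-4 × 1.1 × 10^8 m² × 47.5 m = 9.452 × 10^5 m³
ΔV = 9.452 × 10^5 m³ = 945.2 ML

ΔV ≈ 945 ML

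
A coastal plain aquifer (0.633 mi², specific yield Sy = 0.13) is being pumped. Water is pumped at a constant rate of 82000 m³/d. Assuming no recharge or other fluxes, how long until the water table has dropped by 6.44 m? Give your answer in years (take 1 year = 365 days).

t ≈ 0.0459 years

A = 0.633 mi² = 1.639 × 10^6 m²
ΔV = Sy × A × Δh = 0.13 × 1.639 × 10^6 × 6.44 = 1.373 × 10^6 m³
t = ΔV / Q = 1.373 × 10^6 m³ / 82000 m³/d = 16.74 d
t = 16.74 d ≈ 0.04586 years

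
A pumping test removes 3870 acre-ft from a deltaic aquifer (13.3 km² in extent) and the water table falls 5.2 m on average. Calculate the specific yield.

Sy ≈ 0.069

A = 13.3 km² = 1.33 × 10^7 m²
ΔV = 3870 acre-ft = 4.774 × 10^6 m³
Sy = ΔV / (A × Δh) = 4.774 × 10^6 m³ / (1.33 × 10^7 m² × 5.2 m) = 0.06902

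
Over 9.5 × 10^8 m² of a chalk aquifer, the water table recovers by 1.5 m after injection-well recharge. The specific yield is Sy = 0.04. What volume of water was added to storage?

ΔV = Sy × A × Δh = 0.04 × 9.5 × 10^8 m² × 1.5 m = 5.7 × 10^7 m³

ΔV ≈ 5.7 × 10^7 m³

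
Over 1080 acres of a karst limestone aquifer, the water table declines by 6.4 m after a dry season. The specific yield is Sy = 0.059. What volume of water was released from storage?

A = 1080 acres = 4.371 × 10^6 m²
ΔV = Sy × A × Δh = 0.059 × 4.371 × 10^6 m² × 6.4 m = 1.65 × 10^6 m³

ΔV ≈ 1.65 × 10^6 m³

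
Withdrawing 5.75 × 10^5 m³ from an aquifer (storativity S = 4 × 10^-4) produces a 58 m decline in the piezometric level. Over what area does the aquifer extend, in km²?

A ≈ 24.8 km²

A = ΔV / (S × Δh) = 5.75 × 10^5 / (4 × 10^-4 × 58) = 2.478 × 10^7 m²
A = 2.478 × 10^7 m² = 24.78 km²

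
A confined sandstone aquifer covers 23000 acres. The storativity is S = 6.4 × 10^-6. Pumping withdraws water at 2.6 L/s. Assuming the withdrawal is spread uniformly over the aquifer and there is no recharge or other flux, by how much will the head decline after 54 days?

Δh ≈ 20.4 m

A = 23000 acres = 9.308 × 10^7 m²
Q = 2.6 L/s = 224.6 m³/d
ΔV = Q × t = 224.6 m³/d × 54 d = 12130 m³
Δh = ΔV / (S × A) = 12130 / (6.4 × 10^-6 × 9.308 × 10^7) = 20.36 m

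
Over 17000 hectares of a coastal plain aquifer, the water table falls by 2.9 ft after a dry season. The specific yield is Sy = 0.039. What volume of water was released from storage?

A = 17000 hectares = 1.7 × 10^8 m²
Δh = 2.9 ft = 0.8839 m
ΔV = Sy × A × Δh = 0.039 × 1.7 × 10^8 m² × 0.8839 m = 5.86 × 10^6 m³

ΔV ≈ 5.86 × 10^6 m³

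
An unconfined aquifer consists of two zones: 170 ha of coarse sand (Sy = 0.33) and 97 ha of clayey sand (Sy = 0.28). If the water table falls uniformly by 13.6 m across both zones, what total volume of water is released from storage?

A₁ = 170 ha = 1.7 × 10^6 m²; A₂ = 97 ha = 9.7 × 10^5 m²
ΔV₁ = 0.33 × 1.7 × 10^6 × 13.6 = 7.63 × 10^6 m³
ΔV₂ = 0.28 × 9.7 × 10^5 × 13.6 = 3.694 × 10^6 m³
ΔV = ΔV₁ + ΔV₂ = 1.132 × 10^7 m³

ΔV ≈ 1.13 × 10^7 m³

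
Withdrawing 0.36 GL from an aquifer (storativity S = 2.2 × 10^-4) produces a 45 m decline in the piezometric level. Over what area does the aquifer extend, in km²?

ΔV = 0.36 GL = 3.6 × 10^5 m³
A = ΔV / (S × Δh) = 3.6 × 10^5 / (2.2 × 10^-4 × 45) = 3.636 × 10^7 m²
A = 3.636 × 10^7 m² = 36.36 km²

A ≈ 36.4 km²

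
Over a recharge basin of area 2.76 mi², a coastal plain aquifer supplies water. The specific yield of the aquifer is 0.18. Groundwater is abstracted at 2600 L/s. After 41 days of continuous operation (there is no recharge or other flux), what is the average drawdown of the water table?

A = 2.76 mi² = 7.148 × 10^6 m²
Q = 2600 L/s = 2.246 × 10^5 m³/d
ΔV = Q × t = 2.246 × 10^5 m³/d × 41 d = 9.21 × 10^6 m³
Δh = ΔV / (Sy × A) = 9.21 × 10^6 / (0.18 × 7.148 × 10^6) = 7.158 m

Δh ≈ 7.16 m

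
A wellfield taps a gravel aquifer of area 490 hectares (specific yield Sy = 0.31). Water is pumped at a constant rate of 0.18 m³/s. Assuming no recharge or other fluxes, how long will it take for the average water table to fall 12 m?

A = 490 hectares = 4.9 × 10^6 m²
ΔV = Sy × A × Δh = 0.31 × 4.9 × 10^6 × 12 = 1.823 × 10^7 m³
Q = 0.18 m³/s = 15550 m³/d
t = ΔV / Q = 1.823 × 10^7 m³ / 15550 m³/d = 1172 d

t ≈ 1170 days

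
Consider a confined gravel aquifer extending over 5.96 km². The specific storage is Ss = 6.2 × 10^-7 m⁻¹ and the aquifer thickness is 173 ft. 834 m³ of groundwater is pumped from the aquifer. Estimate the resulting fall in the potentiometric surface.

b = 173 ft = 52.73 m
S = Ss × b = 6.2 × 10^-7 m⁻¹ × 52.73 m = 3.269 × 10^-5
A = 5.96 km² = 5.96 × 10^6 m²
Δh = ΔV / (S × A) = 834 m³ / (3.269 × 10^-5 × 5.96 × 10^6 m²) = 4.28 m

Δh ≈ 4.28 m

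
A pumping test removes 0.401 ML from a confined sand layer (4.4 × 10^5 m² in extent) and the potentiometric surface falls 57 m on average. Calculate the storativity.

ΔV = 0.401 ML = 401 m³
S = ΔV / (A × Δh) = 401 m³ / (4.4 × 10^5 m² × 57 m) = 1.599 × 10^-5

S ≈ 1.6 × 10^-5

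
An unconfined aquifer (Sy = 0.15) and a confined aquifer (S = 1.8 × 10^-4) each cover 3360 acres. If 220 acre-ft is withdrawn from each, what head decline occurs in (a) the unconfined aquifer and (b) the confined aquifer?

Δh_u ≈ 0.133 m; Δh_c ≈ 111 m

A = 3360 acres = 1.36 × 10^7 m²
ΔV = 220 acre-ft = 2.714 × 10^5 m³
Unconfined: Δh_u = ΔV/(Sy·A) = 2.714 × 10^5/(0.15 × 1.36 × 10^7) = 0.133 m
Confined: Δh_c = ΔV/(S·A) = 2.714 × 10^5/(1.8 × 10^-4 × 1.36 × 10^7) = 110.9 m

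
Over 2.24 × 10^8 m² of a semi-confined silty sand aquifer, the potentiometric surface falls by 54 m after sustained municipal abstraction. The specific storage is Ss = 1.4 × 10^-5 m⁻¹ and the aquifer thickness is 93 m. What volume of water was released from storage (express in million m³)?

S = Ss × b = 1.4 × 10^-5 m⁻¹ × 93 m = 1.302 × 10^-3
ΔV = S × A × Δh = 0.001302 × 2.24 × 10^8 m² × 54 m = 1.575 × 10^7 m³
ΔV = 1.575 × 10^7 m³ = 15.75 million m³

ΔV ≈ 15.7 million m³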